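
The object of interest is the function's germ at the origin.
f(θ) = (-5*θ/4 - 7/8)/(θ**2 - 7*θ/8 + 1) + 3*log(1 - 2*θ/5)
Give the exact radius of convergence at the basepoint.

The radius of convergence is 1.

Denominator factor (θ**2 - 7*θ/8 + 1): discriminant -207/64, complex-conjugate roots (7/16) + ((3/16)*sqrt(23))*i and (7/16) - ((3/16)*sqrt(23))*i; poles of order 1, moduli 1 and 1.
Branch term (3)*log(1 - θ/(5/2)): its argument vanishes at θ = 5/2, a logarithmic branch point, modulus 5/2.
The radius of convergence is the smallest modulus among the singular points: 1.


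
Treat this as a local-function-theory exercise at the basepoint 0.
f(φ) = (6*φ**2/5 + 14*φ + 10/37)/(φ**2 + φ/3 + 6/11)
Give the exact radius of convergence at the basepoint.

The radius of convergence is (1/11)*sqrt(66).

Denominator factor (φ**2 + φ/3 + 6/11): discriminant -205/99, complex-conjugate roots (-1/6) + ((1/66)*sqrt(2255))*i and (-1/6) - ((1/66)*sqrt(2255))*i; poles of order 1, moduli (1/11)*sqrt(66) and (1/11)*sqrt(66).
The radius of convergence is the smallest modulus among the singular points: (1/11)*sqrt(66).


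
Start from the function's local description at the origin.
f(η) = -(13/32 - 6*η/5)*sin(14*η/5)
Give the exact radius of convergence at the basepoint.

The factor -sin(14*η/5) is entire and contributes no finite singular point.
The polynomial part has no poles.
No finite singular points: the Taylor series at 0 converges everywhere.

The radius of convergence is infinite.


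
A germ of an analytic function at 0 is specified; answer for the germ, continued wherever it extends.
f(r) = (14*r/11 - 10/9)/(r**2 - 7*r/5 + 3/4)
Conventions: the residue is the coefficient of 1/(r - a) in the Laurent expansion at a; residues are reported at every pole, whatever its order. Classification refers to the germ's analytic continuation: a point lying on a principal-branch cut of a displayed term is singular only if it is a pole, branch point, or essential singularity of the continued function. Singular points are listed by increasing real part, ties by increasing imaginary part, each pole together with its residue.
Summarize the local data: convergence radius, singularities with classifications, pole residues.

Denominator factor (r**2 - 7*r/5 + 3/4): discriminant -26/25, complex-conjugate roots (7/10) + ((1/10)*sqrt(26))*i and (7/10) - ((1/10)*sqrt(26))*i; poles of order 1, moduli (1/2)*sqrt(3) and (1/2)*sqrt(3).
The radius of convergence is the smallest modulus among the singular points: (1/2)*sqrt(3).
The factor r**2 - 7*r/5 + 3/4 splits as (r - a)(r - a') with a = (7/10) - ((1/10)*sqrt(26))*i, a' = (7/10) + ((1/10)*sqrt(26))*i. At the order-1 pole a set g(r) = (r - a)*f(r) = [14*r/11 - 10/9] / (r - a').
Simple pole: residue = g(a) at a = (7/10) - ((1/10)*sqrt(26))*i, which is (7/11) - ((109/2574)*sqrt(26))*i.
The factor r**2 - 7*r/5 + 3/4 splits as (r - a)(r - a') with a = (7/10) + ((1/10)*sqrt(26))*i, a' = (7/10) - ((1/10)*sqrt(26))*i. At the order-1 pole a set g(r) = (r - a)*f(r) = [14*r/11 - 10/9] / (r - a').
Simple pole: residue = g(a) at a = (7/10) + ((1/10)*sqrt(26))*i, which is (7/11) + ((109/2574)*sqrt(26))*i.
List the singular points by increasing real part (a conjugate pair: the negative imaginary part first).

Radius of convergence at 0: (1/2)*sqrt(3).
At (7/10) - ((1/10)*sqrt(26))*i: a pole of order 1; residue (7/11) - ((109/2574)*sqrt(26))*i.
At (7/10) + ((1/10)*sqrt(26))*i: a pole of order 1; residue (7/11) + ((109/2574)*sqrt(26))*i.


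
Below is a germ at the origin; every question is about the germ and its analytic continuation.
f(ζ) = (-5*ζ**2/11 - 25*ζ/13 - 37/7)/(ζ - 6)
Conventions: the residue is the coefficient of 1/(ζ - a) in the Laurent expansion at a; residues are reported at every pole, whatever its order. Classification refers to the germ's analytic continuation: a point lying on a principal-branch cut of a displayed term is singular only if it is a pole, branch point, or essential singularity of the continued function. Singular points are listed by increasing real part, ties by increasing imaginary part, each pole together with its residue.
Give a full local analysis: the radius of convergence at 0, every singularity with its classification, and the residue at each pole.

Radius of convergence at 0: 6.
At 6: a pole of order 1; residue -33221/1001.

Denominator factor (ζ - 6): pole of order 1 at 6, modulus 6.
The radius of convergence is the smallest modulus among the singular points: 6.
At the order-1 pole 6 set g(ζ) = (ζ - (6))*f(ζ) = -5*ζ**2/11 - 25*ζ/13 - 37/7.
Simple pole: residue = g(a) at a = 6, which is -33221/1001.


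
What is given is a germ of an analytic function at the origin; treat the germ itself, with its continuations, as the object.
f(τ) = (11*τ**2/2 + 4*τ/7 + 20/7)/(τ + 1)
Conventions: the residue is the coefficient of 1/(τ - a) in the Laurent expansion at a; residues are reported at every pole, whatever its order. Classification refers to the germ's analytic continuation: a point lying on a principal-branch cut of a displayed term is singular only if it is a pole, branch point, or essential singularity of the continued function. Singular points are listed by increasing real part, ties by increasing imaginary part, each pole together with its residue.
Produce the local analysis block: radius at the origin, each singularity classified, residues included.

Denominator factor (τ + 1): pole of order 1 at -1, modulus 1.
The radius of convergence is the smallest modulus among the singular points: 1.
At the order-1 pole -1 set g(τ) = (τ - (-1))*f(τ) = 11*τ**2/2 + 4*τ/7 + 20/7.
Simple pole: residue = g(a) at a = -1, which is 109/14.

Radius of convergence at 0: 1.
At -1: a pole of order 1; residue 109/14.


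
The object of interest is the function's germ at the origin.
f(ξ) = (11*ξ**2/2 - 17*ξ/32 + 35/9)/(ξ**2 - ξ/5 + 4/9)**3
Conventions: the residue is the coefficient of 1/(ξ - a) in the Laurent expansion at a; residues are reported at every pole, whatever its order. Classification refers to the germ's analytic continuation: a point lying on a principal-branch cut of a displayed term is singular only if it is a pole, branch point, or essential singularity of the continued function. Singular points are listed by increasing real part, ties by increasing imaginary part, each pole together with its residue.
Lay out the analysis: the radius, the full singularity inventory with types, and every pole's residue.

Radius of convergence at 0: 2/3.
At (1/10) - ((1/30)*sqrt(391))*i: a pole of order 3; residue ((683400375/1912847072)*sqrt(391))*i.
At (1/10) + ((1/30)*sqrt(391))*i: a pole of order 3; residue -((683400375/1912847072)*sqrt(391))*i.


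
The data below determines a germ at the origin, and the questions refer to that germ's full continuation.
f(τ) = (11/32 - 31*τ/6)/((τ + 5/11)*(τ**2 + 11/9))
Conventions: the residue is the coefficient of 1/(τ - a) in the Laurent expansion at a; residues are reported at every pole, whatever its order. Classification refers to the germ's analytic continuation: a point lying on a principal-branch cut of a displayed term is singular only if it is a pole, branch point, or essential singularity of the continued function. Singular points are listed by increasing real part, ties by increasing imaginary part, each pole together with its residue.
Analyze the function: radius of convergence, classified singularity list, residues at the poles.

Radius of convergence at 0: 5/11.
At -5/11: a pole of order 1; residue 93819/49792.
At -((1/3)*sqrt(11))*i: a pole of order 1; residue (-93819/99584) - ((58531/99584)*sqrt(11))*i.
At ((1/3)*sqrt(11))*i: a pole of order 1; residue (-93819/99584) + ((58531/99584)*sqrt(11))*i.

Denominator factor (τ + 5/11): pole of order 1 at -5/11, modulus 5/11.
Denominator factor (τ**2 + 11/9): discriminant -44/9, complex-conjugate roots ((1/3)*sqrt(11))*i and -((1/3)*sqrt(11))*i; poles of order 1, moduli (1/3)*sqrt(11) and (1/3)*sqrt(11).
The radius of convergence is the smallest modulus among the singular points: 5/11.
At the order-1 pole -5/11 set g(τ) = (τ - (-5/11))*f(τ) = (11/32 - 31*τ/6)/(τ**2 + 11/9).
Simple pole: residue = g(a) at a = -5/11, which is 93819/49792.
The factor τ**2 + 11/9 splits as (τ - a)(τ - a') with a = -((1/3)*sqrt(11))*i, a' = ((1/3)*sqrt(11))*i. At the order-1 pole a set g(τ) = (τ - a)*f(τ) = [(11/32 - 31*τ/6)/(τ + 5/11)] / (τ - a').
Simple pole: residue = g(a) at a = -((1/3)*sqrt(11))*i, which is (-93819/99584) - ((58531/99584)*sqrt(11))*i.
The factor τ**2 + 11/9 splits as (τ - a)(τ - a') with a = ((1/3)*sqrt(11))*i, a' = -((1/3)*sqrt(11))*i. At the order-1 pole a set g(τ) = (τ - a)*f(τ) = [(11/32 - 31*τ/6)/(τ + 5/11)] / (τ - a').
Simple pole: residue = g(a) at a = ((1/3)*sqrt(11))*i, which is (-93819/99584) + ((58531/99584)*sqrt(11))*i.
List the singular points by increasing real part (a conjugate pair: the negative imaginary part first).


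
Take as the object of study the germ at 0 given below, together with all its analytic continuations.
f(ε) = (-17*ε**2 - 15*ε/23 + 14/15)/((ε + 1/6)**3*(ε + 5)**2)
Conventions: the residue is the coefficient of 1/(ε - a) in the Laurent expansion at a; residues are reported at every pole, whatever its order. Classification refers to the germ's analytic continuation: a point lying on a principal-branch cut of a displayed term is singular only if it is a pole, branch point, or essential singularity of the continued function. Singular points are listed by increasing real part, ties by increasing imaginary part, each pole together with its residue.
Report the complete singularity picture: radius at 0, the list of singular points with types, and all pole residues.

Radius of convergence at 0: 1/6.
At -5: a pole of order 2; residue 66159288/81337315.
At -1/6: a pole of order 3; residue -66159288/81337315.

Denominator factor (ε + 5)^2: pole of order 2 at -5, modulus 5.
Denominator factor (ε + 1/6)^3: pole of order 3 at -1/6, modulus 1/6.
The radius of convergence is the smallest modulus among the singular points: 1/6.
At the order-2 pole -5 set g(ε) = (ε - (-5))^2*f(ε) = (-17*ε**2 - 15*ε/23 + 14/15)/(ε + 1/6)**3.
Order-2 pole: residue = g'(a); g'(-5) = 66159288/81337315, so the residue is 66159288/81337315.
At the order-3 pole -1/6 set g(ε) = (ε - (-1/6))^3*f(ε) = (-17*ε**2 - 15*ε/23 + 14/15)/(ε + 5)**2.
Order-3 pole: residue = g''(a)/2; g''(-1/6) = -132318576/81337315, so the residue is -66159288/81337315.
List the singular points by increasing real part (a conjugate pair: the negative imaginary part first).


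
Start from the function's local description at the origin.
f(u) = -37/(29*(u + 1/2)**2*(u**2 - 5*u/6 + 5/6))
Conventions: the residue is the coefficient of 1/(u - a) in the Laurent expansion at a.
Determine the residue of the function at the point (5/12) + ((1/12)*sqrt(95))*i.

The factor u**2 - 5*u/6 + 5/6 splits as (u - a)(u - a') with a = (5/12) + ((1/12)*sqrt(95))*i, a' = (5/12) - ((1/12)*sqrt(95))*i. At the order-1 pole a set g(u) = (u - a)*f(u) = [-37/(29*(u + 1/2)**2)] / (u - a').
Simple pole: residue = g(a) at a = (5/12) + ((1/12)*sqrt(95))*i, which is (407/783) + ((481/74385)*sqrt(95))*i.

The residue is (407/783) + ((481/74385)*sqrt(95))*i.


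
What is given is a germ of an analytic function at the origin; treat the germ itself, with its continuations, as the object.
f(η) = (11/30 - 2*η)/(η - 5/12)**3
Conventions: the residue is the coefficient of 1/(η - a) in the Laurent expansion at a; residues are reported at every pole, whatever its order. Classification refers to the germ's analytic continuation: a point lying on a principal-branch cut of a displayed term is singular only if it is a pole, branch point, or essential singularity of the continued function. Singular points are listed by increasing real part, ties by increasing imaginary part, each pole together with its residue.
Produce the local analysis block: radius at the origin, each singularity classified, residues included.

Denominator factor (η - 5/12)^3: pole of order 3 at 5/12, modulus 5/12.
The radius of convergence is the smallest modulus among the singular points: 5/12.
At the order-3 pole 5/12 set g(η) = (η - (5/12))^3*f(η) = 11/30 - 2*η.
Order-3 pole: residue = g''(a)/2; g''(5/12) = 0, so the residue is 0.

Radius of convergence at 0: 5/12.
At 5/12: a pole of order 3; residue 0.


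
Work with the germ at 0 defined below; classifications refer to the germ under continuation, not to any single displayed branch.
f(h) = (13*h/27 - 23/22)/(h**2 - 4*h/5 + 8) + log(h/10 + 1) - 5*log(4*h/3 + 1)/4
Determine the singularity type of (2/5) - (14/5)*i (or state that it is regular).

The denominator factor h**2 - 4*h/5 + 8 vanishes at (2/5) - (14/5)*i and appears to the power 1; the numerator there equals (-2533/2970) - (182/135)*i, nonzero, and no other factor vanishes.
The branch terms are analytic at this point.
Hence a pole whose order is the multiplicity, 1.

The point is a pole of order 1.


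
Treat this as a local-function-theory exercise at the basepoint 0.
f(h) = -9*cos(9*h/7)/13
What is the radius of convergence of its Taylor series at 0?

The radius of convergence is infinite.

The factor cos(9*h/7) is entire and contributes no finite singular point.
The polynomial part has no poles.
No finite singular points: the Taylor series at 0 converges everywhere.


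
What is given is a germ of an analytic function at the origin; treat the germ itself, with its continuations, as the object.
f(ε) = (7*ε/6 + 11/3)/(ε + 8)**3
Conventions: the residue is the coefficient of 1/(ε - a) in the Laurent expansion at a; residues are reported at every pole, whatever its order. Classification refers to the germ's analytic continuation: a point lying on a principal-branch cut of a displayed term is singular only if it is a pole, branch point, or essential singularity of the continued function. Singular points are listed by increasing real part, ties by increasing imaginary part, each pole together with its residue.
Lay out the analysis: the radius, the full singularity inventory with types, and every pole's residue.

Radius of convergence at 0: 8.
At -8: a pole of order 3; residue 0.

Denominator factor (ε + 8)^3: pole of order 3 at -8, modulus 8.
The radius of convergence is the smallest modulus among the singular points: 8.
At the order-3 pole -8 set g(ε) = (ε - (-8))^3*f(ε) = 7*ε/6 + 11/3.
Order-3 pole: residue = g''(a)/2; g''(-8) = 0, so the residue is 0.


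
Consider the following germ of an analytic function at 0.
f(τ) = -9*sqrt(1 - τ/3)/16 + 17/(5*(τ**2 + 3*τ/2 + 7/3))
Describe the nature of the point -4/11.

The point is a regular point.

Denominator factors: τ**2 + 3*τ/2 + 7/3 = 697/363 at τ = -4/11 — none vanishes.
Branch term sqrt(1 - τ/(3)): argument at -4/11 is 37/33, nonzero, so -4/11 is not its branch point (a point on a principal cut is still regular for the continued germ).
So the germ continues analytically to -4/11.


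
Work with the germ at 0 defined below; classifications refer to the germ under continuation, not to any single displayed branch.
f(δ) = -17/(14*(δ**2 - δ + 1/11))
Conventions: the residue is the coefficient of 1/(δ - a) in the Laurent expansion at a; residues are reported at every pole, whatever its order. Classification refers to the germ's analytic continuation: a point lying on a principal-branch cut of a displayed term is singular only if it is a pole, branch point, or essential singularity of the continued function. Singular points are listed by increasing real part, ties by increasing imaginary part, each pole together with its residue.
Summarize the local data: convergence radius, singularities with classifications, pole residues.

Denominator factor (δ**2 - δ + 1/11): discriminant 7/11, real irrational roots 1/2 + (1/22)*sqrt(77) and 1/2 - (1/22)*sqrt(77); poles of order 1, moduli 1/2 + (1/22)*sqrt(77) and 1/2 - (1/22)*sqrt(77).
The radius of convergence is the smallest modulus among the singular points: 1/2 - (1/22)*sqrt(77).
The factor δ**2 - δ + 1/11 splits as (δ - a)(δ - a') with a = 1/2 - (1/22)*sqrt(77), a' = 1/2 + (1/22)*sqrt(77). At the order-1 pole a set g(δ) = (δ - a)*f(δ) = [-17/14] / (δ - a').
Simple pole: residue = g(a) at a = 1/2 - (1/22)*sqrt(77), which is (17/98)*sqrt(77).
The factor δ**2 - δ + 1/11 splits as (δ - a)(δ - a') with a = 1/2 + (1/22)*sqrt(77), a' = 1/2 - (1/22)*sqrt(77). At the order-1 pole a set g(δ) = (δ - a)*f(δ) = [-17/14] / (δ - a').
Simple pole: residue = g(a) at a = 1/2 + (1/22)*sqrt(77), which is -(17/98)*sqrt(77).
List the singular points by increasing real part (a conjugate pair: the negative imaginary part first).

Radius of convergence at 0: 1/2 - (1/22)*sqrt(77).
At 1/2 - (1/22)*sqrt(77): a pole of order 1; residue (17/98)*sqrt(77).
At 1/2 + (1/22)*sqrt(77): a pole of order 1; residue -(17/98)*sqrt(77).


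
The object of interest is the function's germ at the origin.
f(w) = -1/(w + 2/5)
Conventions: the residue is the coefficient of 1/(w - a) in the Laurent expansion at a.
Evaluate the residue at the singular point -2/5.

At the order-1 pole -2/5 set g(w) = (w - (-2/5))*f(w) = -1.
Simple pole: residue = g(a) at a = -2/5, which is -1.

The residue is -1.


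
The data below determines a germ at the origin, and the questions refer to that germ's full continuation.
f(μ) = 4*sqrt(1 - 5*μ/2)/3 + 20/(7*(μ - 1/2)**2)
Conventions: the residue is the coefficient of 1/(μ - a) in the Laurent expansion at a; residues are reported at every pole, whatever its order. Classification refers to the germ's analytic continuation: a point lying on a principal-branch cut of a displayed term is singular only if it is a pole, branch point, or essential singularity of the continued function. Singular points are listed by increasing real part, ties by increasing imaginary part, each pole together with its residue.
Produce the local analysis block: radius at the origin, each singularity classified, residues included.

Radius of convergence at 0: 2/5.
At 2/5: an algebraic (square-root) branch point.
At 1/2: a pole of order 2; residue 0.

Denominator factor (μ - 1/2)^2: pole of order 2 at 1/2, modulus 1/2.
Branch term (4/3)*sqrt(1 - μ/(2/5)): its argument vanishes at μ = 2/5, a square-root branch point, modulus 2/5.
The radius of convergence is the smallest modulus among the singular points: 2/5.
The branch term is analytic at 1/2 and contributes nothing to the residue; only the rational part matters.
At the order-2 pole 1/2 set g(μ) = (μ - (1/2))^2*(rational part) = 20/7.
Order-2 pole: residue = g'(a); g'(1/2) = 0, so the residue is 0.
List the singular points by increasing real part (a conjugate pair: the negative imaginary part first).


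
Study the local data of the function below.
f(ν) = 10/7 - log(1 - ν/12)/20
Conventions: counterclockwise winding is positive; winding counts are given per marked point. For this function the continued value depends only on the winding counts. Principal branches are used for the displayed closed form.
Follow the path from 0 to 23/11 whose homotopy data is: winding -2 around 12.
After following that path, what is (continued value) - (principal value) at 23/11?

Continued minus principal equals (1/5)*pi*i.

The rational part is single-valued and drops out of the difference; each branch term changes only by its own monodromy.
(-1/20)*log(1 - ν/(12)): each positive loop around 12 adds 2*pi*i to the log, so winding -2 contributes (-1/20)*(-2)*2*pi*i = (1/5)*pi*i.
Summing the contributions at ν = 23/11 gives (1/5)*pi*i.


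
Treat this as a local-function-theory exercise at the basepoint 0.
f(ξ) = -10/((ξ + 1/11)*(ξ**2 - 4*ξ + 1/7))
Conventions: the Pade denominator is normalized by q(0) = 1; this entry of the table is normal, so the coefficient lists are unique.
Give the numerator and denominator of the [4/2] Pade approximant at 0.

The Pade approximant has numerator coefficients [-770, -33944117900/174744399, -8563254700/174744399, -2159401090/174744399, -552404930/174744399]; denominator coefficients [1, -2926571513/174744399, -17778786193/58248133].

Taylor coefficients needed (expand at 0): a_0 = -770, a_1 = -13090, a_2 = -454300, a_3 = -11603900, a_4 = -333002670, a_5 = -9118838190, a_6 = -254360552600.
Write the denominator as Q(ξ) = 1 + q1*ξ + q2*ξ^2. Requiring Q*f - P = O(ξ^7) with deg P <= 4 kills the coefficients of ξ^5..ξ^6 in Q*f:
  ξ^5: a_5 + q1*a_4 + q2*a_3 = 0, i.e. -9118838190 + (-333002670)*q1 + (-11603900)*q2 = 0.
  ξ^6: a_6 + q1*a_5 + q2*a_4 = 0, i.e. -254360552600 + (-9118838190)*q1 + (-333002670)*q2 = 0.
Solving this linear system: q1 = -2926571513/174744399, q2 = -17778786193/58248133.
The numerator is Q*f truncated at degree 4: P0 = a_0 = -770; P1 = a_1 + q1*a_0 = -33944117900/174744399; P2 = a_2 + q1*a_1 + q2*a_0 = -8563254700/174744399; P3 = a_3 + q1*a_2 + q2*a_1 = -2159401090/174744399; P4 = a_4 + q1*a_3 + q2*a_2 = -552404930/174744399.


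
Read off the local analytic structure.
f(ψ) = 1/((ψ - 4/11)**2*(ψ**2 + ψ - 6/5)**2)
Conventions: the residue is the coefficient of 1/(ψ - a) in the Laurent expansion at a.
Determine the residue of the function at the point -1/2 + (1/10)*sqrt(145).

The factor ψ**2 + ψ - 6/5 splits as (ψ - a)(ψ - a') with a = -1/2 + (1/10)*sqrt(145), a' = -1/2 - (1/10)*sqrt(145). At the order-2 pole a set g(ψ) = (ψ - a)^2*f(ψ) = [(ψ - 4/11)**(-2)] / (ψ - a')^2.
Order-2 pole: residue = g'(a); g'(-1/2 + (1/10)*sqrt(145)) = -382496125/77308776 - (27105394525/65016680616)*sqrt(145), so the residue is -382496125/77308776 - (27105394525/65016680616)*sqrt(145).

The residue is -382496125/77308776 - (27105394525/65016680616)*sqrt(145).


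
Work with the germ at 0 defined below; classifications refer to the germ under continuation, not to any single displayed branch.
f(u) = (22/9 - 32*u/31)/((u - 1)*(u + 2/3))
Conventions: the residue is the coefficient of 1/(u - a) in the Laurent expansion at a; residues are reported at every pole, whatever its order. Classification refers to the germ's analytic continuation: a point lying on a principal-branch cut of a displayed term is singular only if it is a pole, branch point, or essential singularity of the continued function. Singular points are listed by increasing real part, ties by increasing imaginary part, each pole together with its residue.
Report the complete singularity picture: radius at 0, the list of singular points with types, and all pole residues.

Denominator factor (u - 1): pole of order 1 at 1, modulus 1.
Denominator factor (u + 2/3): pole of order 1 at -2/3, modulus 2/3.
The radius of convergence is the smallest modulus among the singular points: 2/3.
At the order-1 pole -2/3 set g(u) = (u - (-2/3))*f(u) = (22/9 - 32*u/31)/(u - 1).
Simple pole: residue = g(a) at a = -2/3, which is -874/465.
At the order-1 pole 1 set g(u) = (u - (1))*f(u) = (22/9 - 32*u/31)/(u + 2/3).
Simple pole: residue = g(a) at a = 1, which is 394/465.
List the singular points by increasing real part (a conjugate pair: the negative imaginary part first).

Radius of convergence at 0: 2/3.
At -2/3: a pole of order 1; residue -874/465.
At 1: a pole of order 1; residue 394/465.


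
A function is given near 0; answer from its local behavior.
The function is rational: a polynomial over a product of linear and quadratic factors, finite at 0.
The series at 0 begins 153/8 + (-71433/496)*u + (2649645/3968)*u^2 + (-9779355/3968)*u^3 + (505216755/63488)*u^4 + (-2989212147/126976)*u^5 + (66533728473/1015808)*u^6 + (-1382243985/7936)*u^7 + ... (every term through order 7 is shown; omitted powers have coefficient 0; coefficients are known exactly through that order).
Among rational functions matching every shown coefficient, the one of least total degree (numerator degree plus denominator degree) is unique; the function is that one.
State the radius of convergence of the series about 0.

No rational of total degree below 6 reproduces all 8 coefficients; solving the [1/5] Pade equations on them gives f(u) = (17/4 - 4*u/31)/((u + 1/2)**3*(u + 4/3)**2), whose expansion matches every shown term.
Denominator factor (u + 4/3)^2: pole of order 2 at -4/3, modulus 4/3.
Denominator factor (u + 1/2)^3: pole of order 3 at -1/2, modulus 1/2.
The radius of convergence is the smallest modulus among the singular points: 1/2.

The radius of convergence is 1/2.


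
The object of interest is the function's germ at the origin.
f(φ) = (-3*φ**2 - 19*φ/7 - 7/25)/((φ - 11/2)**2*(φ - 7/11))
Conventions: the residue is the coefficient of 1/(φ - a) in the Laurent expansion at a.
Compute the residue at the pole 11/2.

The residue is -819687/286225.

At the order-2 pole 11/2 set g(φ) = (φ - (11/2))^2*f(φ) = (-3*φ**2 - 19*φ/7 - 7/25)/(φ - 7/11).
Order-2 pole: residue = g'(a); g'(11/2) = -819687/286225, so the residue is -819687/286225.


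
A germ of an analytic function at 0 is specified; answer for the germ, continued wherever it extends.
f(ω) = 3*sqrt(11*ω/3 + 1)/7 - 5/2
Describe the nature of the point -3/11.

The term (3/7)*sqrt(1 - ω/(-3/11)) has argument 1 - -3/11/(-3/11) = 0 at -3/11: a square-root (algebraic, two-sheeted) branch point; the remaining terms are analytic or single-valued there.

The point is an algebraic (square-root) branch point.


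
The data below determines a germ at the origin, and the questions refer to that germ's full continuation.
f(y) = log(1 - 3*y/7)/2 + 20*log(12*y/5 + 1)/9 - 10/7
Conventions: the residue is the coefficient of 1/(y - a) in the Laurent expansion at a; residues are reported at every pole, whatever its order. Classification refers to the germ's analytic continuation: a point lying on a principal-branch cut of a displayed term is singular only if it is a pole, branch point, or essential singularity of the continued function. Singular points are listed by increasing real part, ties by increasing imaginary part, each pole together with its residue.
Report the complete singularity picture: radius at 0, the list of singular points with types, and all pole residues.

Radius of convergence at 0: 5/12.
At -5/12: a logarithmic branch point.
At 7/3: a logarithmic branch point.

Branch term (1/2)*log(1 - y/(7/3)): its argument vanishes at y = 7/3, a logarithmic branch point, modulus 7/3.
Branch term (20/9)*log(1 - y/(-5/12)): its argument vanishes at y = -5/12, a logarithmic branch point, modulus 5/12.
The radius of convergence is the smallest modulus among the singular points: 5/12.
List the singular points by increasing real part (a conjugate pair: the negative imaginary part first).


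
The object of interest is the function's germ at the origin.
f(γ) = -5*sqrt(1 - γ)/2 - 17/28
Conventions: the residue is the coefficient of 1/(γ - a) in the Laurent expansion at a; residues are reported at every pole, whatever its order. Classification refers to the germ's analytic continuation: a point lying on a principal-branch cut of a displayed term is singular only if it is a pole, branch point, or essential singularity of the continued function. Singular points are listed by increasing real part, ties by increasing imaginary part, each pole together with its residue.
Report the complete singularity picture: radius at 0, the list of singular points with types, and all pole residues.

Radius of convergence at 0: 1.
At 1: an algebraic (square-root) branch point.

Branch term (-5/2)*sqrt(1 - γ/(1)): its argument vanishes at γ = 1, a square-root branch point, modulus 1.
The radius of convergence is the smallest modulus among the singular points: 1.


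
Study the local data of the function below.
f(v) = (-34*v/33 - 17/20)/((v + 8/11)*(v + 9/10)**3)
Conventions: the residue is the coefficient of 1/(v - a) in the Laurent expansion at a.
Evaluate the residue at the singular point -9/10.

The residue is 402050/20577.

At the order-3 pole -9/10 set g(v) = (v - (-9/10))^3*f(v) = (-34*v/33 - 17/20)/(v + 8/11).
Order-3 pole: residue = g''(a)/2; g''(-9/10) = 804100/20577, so the residue is 402050/20577.


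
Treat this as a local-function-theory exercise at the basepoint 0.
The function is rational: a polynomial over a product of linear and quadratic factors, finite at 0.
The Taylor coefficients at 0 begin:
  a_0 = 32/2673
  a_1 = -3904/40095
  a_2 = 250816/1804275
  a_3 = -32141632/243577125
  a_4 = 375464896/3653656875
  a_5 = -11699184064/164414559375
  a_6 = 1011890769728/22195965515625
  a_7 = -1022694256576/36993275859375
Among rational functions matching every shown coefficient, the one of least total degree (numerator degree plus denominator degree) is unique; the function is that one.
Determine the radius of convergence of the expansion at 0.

The radius of convergence is 9/4.

No rational of total degree below 5 reproduces all 8 coefficients; solving the [1/4] Pade equations on them gives f(ω) = (15/22 - 9*ω/2)/((ω + 9/4)**3*(ω + 5)), whose expansion matches every shown term.
Denominator factor (ω + 5): pole of order 1 at -5, modulus 5.
Denominator factor (ω + 9/4)^3: pole of order 3 at -9/4, modulus 9/4.
The radius of convergence is the smallest modulus among the singular points: 9/4.


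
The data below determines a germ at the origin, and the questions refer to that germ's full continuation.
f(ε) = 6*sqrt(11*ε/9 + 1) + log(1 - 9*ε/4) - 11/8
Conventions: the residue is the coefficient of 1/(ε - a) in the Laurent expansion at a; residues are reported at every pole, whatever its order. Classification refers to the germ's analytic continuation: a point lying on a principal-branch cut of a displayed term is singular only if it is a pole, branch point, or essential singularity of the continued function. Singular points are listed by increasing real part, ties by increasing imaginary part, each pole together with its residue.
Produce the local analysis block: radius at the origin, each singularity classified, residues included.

Radius of convergence at 0: 4/9.
At -9/11: an algebraic (square-root) branch point.
At 4/9: a logarithmic branch point.

Branch term (1)*log(1 - ε/(4/9)): its argument vanishes at ε = 4/9, a logarithmic branch point, modulus 4/9.
Branch term (6)*sqrt(1 - ε/(-9/11)): its argument vanishes at ε = -9/11, a square-root branch point, modulus 9/11.
The radius of convergence is the smallest modulus among the singular points: 4/9.
List the singular points by increasing real part (a conjugate pair: the negative imaginary part first).


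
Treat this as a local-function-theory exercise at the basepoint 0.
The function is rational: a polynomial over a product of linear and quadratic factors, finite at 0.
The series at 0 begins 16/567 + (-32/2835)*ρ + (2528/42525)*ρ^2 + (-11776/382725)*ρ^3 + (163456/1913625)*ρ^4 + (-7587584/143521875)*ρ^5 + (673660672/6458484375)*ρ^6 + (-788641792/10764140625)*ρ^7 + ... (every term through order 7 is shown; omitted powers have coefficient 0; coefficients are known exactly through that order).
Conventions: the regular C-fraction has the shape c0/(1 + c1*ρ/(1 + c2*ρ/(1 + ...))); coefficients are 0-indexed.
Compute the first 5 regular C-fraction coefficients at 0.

The regular C-fraction coefficients are [16/567, 2/5, 73/15, -16883/3285, 7996966/55460655].

Taylor coefficients (read off): a_0 = 16/567, a_1 = -32/2835, a_2 = 2528/42525, a_3 = -11776/382725, a_4 = 163456/1913625.
c0 = a_0 = 16/567. Peel one level at a time: if S = 1 + c*ρ/S' with S'(0) = 1, then c is the ρ-coefficient of S and S' = c*ρ/(S - 1).
S_1 = c0/f = 1 + (2/5)*ρ + (-146/75)*ρ^2 + ...; c1 = 2/5.
S_2 = c1*ρ/(S_1 - 1) = 1 + (73/15)*ρ + (16883/675)*ρ^2 + ...; c2 = 73/15.
S_3 = c2*ρ/(S_2 - 1) = 1 + (-16883/3285)*ρ + (7996966/10791225)*ρ^2 + ...; c3 = -16883/3285.
S_4 = c3*ρ/(S_3 - 1) = 1 + (7996966/55460655)*ρ + ...; c4 = 7996966/55460655.


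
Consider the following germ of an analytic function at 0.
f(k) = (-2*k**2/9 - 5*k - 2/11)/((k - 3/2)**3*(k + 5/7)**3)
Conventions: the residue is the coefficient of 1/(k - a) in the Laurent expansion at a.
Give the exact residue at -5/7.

The residue is 667560320/2834285949.

At the order-3 pole -5/7 set g(k) = (k - (-5/7))^3*f(k) = (-2*k**2/9 - 5*k - 2/11)/(k - 3/2)**3.
Order-3 pole: residue = g''(a)/2; g''(-5/7) = 1335120640/2834285949, so the residue is 667560320/2834285949.


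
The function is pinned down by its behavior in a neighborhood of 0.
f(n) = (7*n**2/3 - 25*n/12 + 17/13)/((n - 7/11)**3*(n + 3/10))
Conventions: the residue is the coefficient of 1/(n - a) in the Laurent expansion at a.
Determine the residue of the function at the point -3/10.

The residue is -37075005/14205451.

At the order-1 pole -3/10 set g(n) = (n - (-3/10))*f(n) = (7*n**2/3 - 25*n/12 + 17/13)/(n - 7/11)**3.
Simple pole: residue = g(a) at a = -3/10, which is -37075005/14205451.


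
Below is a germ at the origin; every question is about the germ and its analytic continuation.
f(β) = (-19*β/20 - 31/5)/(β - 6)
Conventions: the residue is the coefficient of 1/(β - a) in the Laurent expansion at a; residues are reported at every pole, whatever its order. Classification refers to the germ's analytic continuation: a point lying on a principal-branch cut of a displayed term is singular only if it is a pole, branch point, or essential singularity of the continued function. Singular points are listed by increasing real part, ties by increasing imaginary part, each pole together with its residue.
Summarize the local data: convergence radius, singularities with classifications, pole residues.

Radius of convergence at 0: 6.
At 6: a pole of order 1; residue -119/10.

Denominator factor (β - 6): pole of order 1 at 6, modulus 6.
The radius of convergence is the smallest modulus among the singular points: 6.
At the order-1 pole 6 set g(β) = (β - (6))*f(β) = -19*β/20 - 31/5.
Simple pole: residue = g(a) at a = 6, which is -119/10.


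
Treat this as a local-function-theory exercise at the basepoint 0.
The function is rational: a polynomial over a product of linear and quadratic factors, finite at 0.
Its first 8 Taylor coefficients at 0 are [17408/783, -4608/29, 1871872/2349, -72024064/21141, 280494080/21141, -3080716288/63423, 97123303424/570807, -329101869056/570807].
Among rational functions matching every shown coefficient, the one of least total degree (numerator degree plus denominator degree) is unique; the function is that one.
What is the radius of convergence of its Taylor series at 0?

The radius of convergence is 3/8.

No rational of total degree below 4 reproduces all 8 coefficients; solving the [1/3] Pade equations on them gives f(θ) = (θ + 34/29)/(θ + 3/8)**3, whose expansion matches every shown term.
Denominator factor (θ + 3/8)^3: pole of order 3 at -3/8, modulus 3/8.
The radius of convergence is the smallest modulus among the singular points: 3/8.


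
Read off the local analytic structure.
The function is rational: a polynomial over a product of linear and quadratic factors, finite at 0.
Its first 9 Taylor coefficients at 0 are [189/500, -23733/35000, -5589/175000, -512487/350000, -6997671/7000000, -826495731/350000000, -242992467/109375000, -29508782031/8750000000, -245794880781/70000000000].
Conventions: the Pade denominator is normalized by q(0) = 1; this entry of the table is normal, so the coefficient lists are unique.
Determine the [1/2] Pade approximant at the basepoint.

The Pade approximant has numerator coefficients [189/500, -3511644111/3083605000]; denominator coefficients [1, -536922/440515, -9259533/4405150].

Taylor coefficients needed (read off): a_0 = 189/500, a_1 = -23733/35000, a_2 = -5589/175000, a_3 = -512487/350000.
Write the denominator as Q(φ) = 1 + q1*φ + q2*φ^2. Requiring Q*f - P = O(φ^4) with deg P <= 1 kills the coefficients of φ^2..φ^3 in Q*f:
  φ^2: a_2 + q1*a_1 + q2*a_0 = 0, i.e. -5589/175000 + (-23733/35000)*q1 + (189/500)*q2 = 0.
  φ^3: a_3 + q1*a_2 + q2*a_1 = 0, i.e. -512487/350000 + (-5589/175000)*q1 + (-23733/35000)*q2 = 0.
Solving this linear system: q1 = -536922/440515, q2 = -9259533/4405150.
The numerator is Q*f truncated at degree 1: P0 = a_0 = 189/500; P1 = a_1 + q1*a_0 = -3511644111/3083605000.


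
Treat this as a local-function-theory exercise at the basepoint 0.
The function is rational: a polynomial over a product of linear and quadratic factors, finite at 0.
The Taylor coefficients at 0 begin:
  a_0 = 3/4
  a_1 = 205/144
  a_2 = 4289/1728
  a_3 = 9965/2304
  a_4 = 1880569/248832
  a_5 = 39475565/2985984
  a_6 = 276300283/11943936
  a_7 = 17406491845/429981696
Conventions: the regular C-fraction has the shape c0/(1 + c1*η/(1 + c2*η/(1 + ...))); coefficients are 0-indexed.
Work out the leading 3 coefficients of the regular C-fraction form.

The regular C-fraction coefficients are [3/4, -205/108, 856/5535].

Taylor coefficients (read off): a_0 = 3/4, a_1 = 205/144, a_2 = 4289/1728.
c0 = a_0 = 3/4. Peel one level at a time: if S = 1 + c*η/S' with S'(0) = 1, then c is the η-coefficient of S and S' = c*η/(S - 1).
S_1 = c0/f = 1 + (-205/108)*η + (214/729)*η^2 + ...; c1 = -205/108.
S_2 = c1*η/(S_1 - 1) = 1 + (856/5535)*η + ...; c2 = 856/5535.


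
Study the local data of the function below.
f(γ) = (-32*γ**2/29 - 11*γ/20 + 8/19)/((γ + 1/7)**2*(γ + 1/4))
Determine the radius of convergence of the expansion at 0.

Denominator factor (γ + 1/7)^2: pole of order 2 at -1/7, modulus 1/7.
Denominator factor (γ + 1/4): pole of order 1 at -1/4, modulus 1/4.
The radius of convergence is the smallest modulus among the singular points: 1/7.

The radius of convergence is 1/7.


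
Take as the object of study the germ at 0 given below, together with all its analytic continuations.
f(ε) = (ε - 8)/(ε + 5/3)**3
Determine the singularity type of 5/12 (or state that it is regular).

The point is a regular point.

Denominator factors: ε + 5/3 = 25/12 at ε = 5/12 — none vanishes.
So the germ continues analytically to 5/12.


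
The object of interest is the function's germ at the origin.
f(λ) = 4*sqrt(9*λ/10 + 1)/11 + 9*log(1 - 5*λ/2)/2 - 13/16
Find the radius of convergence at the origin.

Branch term (4/11)*sqrt(1 - λ/(-10/9)): its argument vanishes at λ = -10/9, a square-root branch point, modulus 10/9.
Branch term (9/2)*log(1 - λ/(2/5)): its argument vanishes at λ = 2/5, a logarithmic branch point, modulus 2/5.
The radius of convergence is the smallest modulus among the singular points: 2/5.

The radius of convergence is 2/5.


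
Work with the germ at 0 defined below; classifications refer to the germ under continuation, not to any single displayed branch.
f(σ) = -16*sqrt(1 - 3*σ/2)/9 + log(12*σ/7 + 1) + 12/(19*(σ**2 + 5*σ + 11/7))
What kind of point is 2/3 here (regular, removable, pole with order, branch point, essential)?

The point is an algebraic (square-root) branch point.

The term (-16/9)*sqrt(1 - σ/(2/3)) has argument 1 - 2/3/(2/3) = 0 at 2/3: a square-root (algebraic, two-sheeted) branch point; the remaining terms are analytic or single-valued there.


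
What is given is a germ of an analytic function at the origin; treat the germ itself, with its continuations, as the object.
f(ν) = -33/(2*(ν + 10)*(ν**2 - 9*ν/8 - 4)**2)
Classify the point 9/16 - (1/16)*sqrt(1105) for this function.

The denominator factor ν**2 - 9*ν/8 - 4 vanishes at 9/16 - (1/16)*sqrt(1105) and appears to the power 2; the numerator there equals -33/2, nonzero, and no other factor vanishes.
Hence a pole whose order is the multiplicity, 2.

The point is a pole of order 2.


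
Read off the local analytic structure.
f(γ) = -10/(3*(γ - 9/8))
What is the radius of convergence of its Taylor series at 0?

Denominator factor (γ - 9/8): pole of order 1 at 9/8, modulus 9/8.
The radius of convergence is the smallest modulus among the singular points: 9/8.

The radius of convergence is 9/8.


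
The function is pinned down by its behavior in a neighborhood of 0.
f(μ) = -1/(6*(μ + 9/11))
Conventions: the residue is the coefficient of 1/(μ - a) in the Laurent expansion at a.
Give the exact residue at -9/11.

The residue is -1/6.

At the order-1 pole -9/11 set g(μ) = (μ - (-9/11))*f(μ) = -1/6.
Simple pole: residue = g(a) at a = -9/11, which is -1/6.


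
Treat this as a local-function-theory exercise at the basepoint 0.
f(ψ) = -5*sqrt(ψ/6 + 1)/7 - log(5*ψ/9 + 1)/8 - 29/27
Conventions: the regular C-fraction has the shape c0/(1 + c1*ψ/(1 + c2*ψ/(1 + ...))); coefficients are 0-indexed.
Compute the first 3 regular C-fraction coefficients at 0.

Taylor coefficients (expand at 0): a_0 = -338/189, a_1 = -65/504, a_2 = 395/18144.
c0 = a_0 = -338/189. Peel one level at a time: if S = 1 + c*ψ/S' with S'(0) = 1, then c is the ψ-coefficient of S and S' = c*ψ/(S - 1).
S_1 = c0/f = 1 + (-15/208)*ψ + (2255/129792)*ψ^2 + ...; c1 = -15/208.
S_2 = c1*ψ/(S_1 - 1) = 1 + (451/1872)*ψ + ...; c2 = 451/1872.

The regular C-fraction coefficients are [-338/189, -15/208, 451/1872].
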